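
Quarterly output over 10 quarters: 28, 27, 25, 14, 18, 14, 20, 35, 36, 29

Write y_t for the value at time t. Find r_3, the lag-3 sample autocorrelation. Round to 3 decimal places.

-0.385

Mean ȳ = (28 + 27 + 25 + 14 + 18 + 14 + 20 + 35 + 36 + 29)/10 = 24.6000
Σ(y_t−ȳ)(y_{t+3}−ȳ) = (-36.0400) + (-15.8400) + (-4.2400) + (48.7600) + (-68.6400) + (-120.8400) + (-20.2400) = -217.0800
Denominator Σ(y_t−ȳ)² = 564.4000
r_3 = -217.0800 / 564.4000 = -0.385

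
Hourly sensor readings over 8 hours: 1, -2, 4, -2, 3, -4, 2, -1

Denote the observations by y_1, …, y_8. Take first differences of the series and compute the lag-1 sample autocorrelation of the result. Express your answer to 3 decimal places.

First differences Δy: -3, 6, -6, 5, -7, 6, -3
Mean of differences = -0.2857
Numerator Σ(Δy_t−Δȳ)(Δy_{t+1}−Δȳ) = -177.9388
Denominator Σ(Δy_t−Δȳ)² = 199.4286
r_1(Δy) = -177.9388 / 199.4286 = -0.892

-0.892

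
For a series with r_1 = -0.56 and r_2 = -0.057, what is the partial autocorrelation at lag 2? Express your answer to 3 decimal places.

φ_{22} = (r_2 − r_1²) / (1 − r_1²)
r_1² = (-0.56)² = 0.3136
Numerator = -0.057 − 0.3136 = -0.3706; denominator = 1 − 0.3136 = 0.6864
φ_{22} = -0.3706 / 0.6864 = -0.540

-0.540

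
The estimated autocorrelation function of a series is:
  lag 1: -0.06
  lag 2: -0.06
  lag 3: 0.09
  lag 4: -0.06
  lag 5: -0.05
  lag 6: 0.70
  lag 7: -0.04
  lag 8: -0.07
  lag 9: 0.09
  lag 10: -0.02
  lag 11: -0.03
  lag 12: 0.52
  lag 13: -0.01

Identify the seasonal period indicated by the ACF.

The largest autocorrelation is r_6 = 0.70, with a weaker echo at lag 12 (0.52); the remaining lags stay at or below 0.09.
The dominant spike at lag 6 indicates a seasonal period of 6.

6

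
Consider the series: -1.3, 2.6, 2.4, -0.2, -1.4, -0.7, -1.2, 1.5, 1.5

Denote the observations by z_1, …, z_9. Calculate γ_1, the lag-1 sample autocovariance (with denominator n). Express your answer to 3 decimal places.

0.415

Mean z̄ = (-1.3 + 2.6 + 2.4 − 0.2 − 1.4 − 0.7 − 1.2 + 1.5 + 1.5)/9 = 0.3556
Σ_{t=1}^{8}(z_t−z̄)(z_{t+1}−z̄) = 3.7369
γ_1 = 3.7369 / 9 = 0.415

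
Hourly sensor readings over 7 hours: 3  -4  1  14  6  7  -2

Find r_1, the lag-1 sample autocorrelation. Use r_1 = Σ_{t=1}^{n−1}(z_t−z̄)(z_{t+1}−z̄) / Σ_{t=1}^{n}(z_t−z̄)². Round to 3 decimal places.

0.052

Mean z̄ = (3 − 4 + 1 + 14 + 6 + 7 − 2)/7 = 3.5714
Numerator Σ_{t=1}^{6}(z_t−z̄)(z_{t+1}−z̄) = 11.5306
Denominator Σ(z_t−z̄)² = 221.7143
r_1 = 11.5306 / 221.7143 = 0.052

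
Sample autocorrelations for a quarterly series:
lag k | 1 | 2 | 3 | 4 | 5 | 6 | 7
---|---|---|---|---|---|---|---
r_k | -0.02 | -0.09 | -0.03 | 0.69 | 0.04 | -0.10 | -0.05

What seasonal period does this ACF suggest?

The largest autocorrelation is r_4 = 0.69; the remaining lags stay at or below 0.04.
The dominant spike at lag 4 indicates a seasonal period of 4.

4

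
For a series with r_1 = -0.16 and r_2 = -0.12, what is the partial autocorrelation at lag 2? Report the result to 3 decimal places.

φ_{22} = (r_2 − r_1²) / (1 − r_1²)
r_1² = (-0.16)² = 0.0256
Numerator = -0.12 − 0.0256 = -0.1456; denominator = 1 − 0.0256 = 0.9744
φ_{22} = -0.1456 / 0.9744 = -0.149

-0.149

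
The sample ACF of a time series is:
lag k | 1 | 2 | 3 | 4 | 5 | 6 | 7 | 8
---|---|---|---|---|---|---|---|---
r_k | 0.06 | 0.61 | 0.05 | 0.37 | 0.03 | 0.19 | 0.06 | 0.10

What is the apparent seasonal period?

2

The largest autocorrelation is r_2 = 0.61, with weaker echoes at lags 4 (0.37) and 6 (0.19); the remaining lags stay at or below 0.10.
The dominant spike at lag 2 indicates a seasonal period of 2.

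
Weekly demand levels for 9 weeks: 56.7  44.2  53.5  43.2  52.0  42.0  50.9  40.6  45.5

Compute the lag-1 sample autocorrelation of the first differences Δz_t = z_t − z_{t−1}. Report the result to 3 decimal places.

-0.873

First differences Δz: -12.5, 9.3, -10.3, 8.8, -10.0, 8.9, -10.3, 4.9
Mean of differences = -1.4000
Numerator Σ(Δz_t−Δz̄)(Δz_{t+1}−Δz̄) = -628.8200
Denominator Σ(Δz_t−Δz̄)² = 719.9000
r_1(Δz) = -628.8200 / 719.9000 = -0.873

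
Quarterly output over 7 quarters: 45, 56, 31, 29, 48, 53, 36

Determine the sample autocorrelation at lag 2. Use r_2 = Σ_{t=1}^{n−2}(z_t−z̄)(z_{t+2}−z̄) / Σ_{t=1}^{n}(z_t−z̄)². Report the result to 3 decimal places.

Mean z̄ = (45 + 56 + 31 + 29 + 48 + 53 + 36)/7 = 42.5714
Deviations from mean: 2.4286, 13.4286, -11.5714, -13.5714, 5.4286, 10.4286, -6.5714
Numerator Σ_{t=1}^{5}(z_t−z̄)(z_{t+2}−z̄) = -450.3673
Denominator Σ(z_t−z̄)² = 685.7143
r_2 = -450.3673 / 685.7143 = -0.657

-0.657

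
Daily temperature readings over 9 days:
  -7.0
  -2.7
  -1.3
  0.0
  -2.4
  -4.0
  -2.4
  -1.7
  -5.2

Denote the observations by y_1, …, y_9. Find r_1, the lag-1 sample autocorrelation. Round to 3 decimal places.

0.075

Mean ȳ = (-7.0 − 2.7 − 1.3 + 0.0 − 2.4 − 4.0 − 2.4 − 1.7 − 5.2)/9 = -2.9667
Numerator Σ_{t=1}^{8}(y_t−ȳ)(y_{t+1}−ȳ) = 2.7122
Denominator Σ(y_t−ȳ)² = 36.2200
r_1 = 2.7122 / 36.2200 = 0.075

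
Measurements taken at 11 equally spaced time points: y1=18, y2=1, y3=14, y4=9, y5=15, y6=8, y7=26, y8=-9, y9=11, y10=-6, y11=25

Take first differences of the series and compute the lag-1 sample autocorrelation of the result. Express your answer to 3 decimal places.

-0.711

First differences Δy: -17, 13, -5, 6, -7, 18, -35, 20, -17, 31
Mean of differences = 0.7000
Numerator Σ(Δy_t−Δȳ)(Δy_{t+1}−Δȳ) = -2676.5900
Denominator Σ(Δy_t−Δȳ)² = 3762.1000
r_1(Δy) = -2676.5900 / 3762.1000 = -0.711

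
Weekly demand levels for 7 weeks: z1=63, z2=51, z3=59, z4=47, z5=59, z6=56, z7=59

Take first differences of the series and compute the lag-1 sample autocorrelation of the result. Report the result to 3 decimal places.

-0.739

First differences Δz: -12, 8, -12, 12, -3, 3
Mean of differences = -0.6667
Numerator Σ(Δz_t−Δz̄)(Δz_{t+1}−Δz̄) = -378.1111
Denominator Σ(Δz_t−Δz̄)² = 511.3333
r_1(Δz) = -378.1111 / 511.3333 = -0.739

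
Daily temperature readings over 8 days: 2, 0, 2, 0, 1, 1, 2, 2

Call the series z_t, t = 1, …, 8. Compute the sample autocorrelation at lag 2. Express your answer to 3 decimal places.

0.341

Mean z̄ = (2 + 0 + 2 + 0 + 1 + 1 + 2 + 2)/8 = 1.2500
Deviations from mean: 0.7500, -1.2500, 0.7500, -1.2500, -0.2500, -0.2500, 0.7500, 0.7500
Σ(z_t−z̄)(z_{t+2}−z̄) = (0.5625) + (1.5625) + (-0.1875) + (0.3125) + (-0.1875) + (-0.1875) = 1.8750
Denominator Σ(z_t−z̄)² = 5.5000
r_2 = 1.8750 / 5.5000 = 0.341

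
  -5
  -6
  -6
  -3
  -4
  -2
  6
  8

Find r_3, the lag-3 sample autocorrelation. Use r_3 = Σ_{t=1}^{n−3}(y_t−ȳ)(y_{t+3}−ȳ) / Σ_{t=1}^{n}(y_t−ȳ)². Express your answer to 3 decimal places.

-0.078

Mean ȳ = (-5 − 6 − 6 − 3 − 4 − 2 + 6 + 8)/8 = -1.5000
Deviations from mean: -3.5000, -4.5000, -4.5000, -1.5000, -2.5000, -0.5000, 7.5000, 9.5000
Σ(y_t−ȳ)(y_{t+3}−ȳ) = (5.2500) + (11.2500) + (2.2500) + (-11.2500) + (-23.7500) = -16.2500
Denominator Σ(y_t−ȳ)² = 208.0000
r_3 = -16.2500 / 208.0000 = -0.078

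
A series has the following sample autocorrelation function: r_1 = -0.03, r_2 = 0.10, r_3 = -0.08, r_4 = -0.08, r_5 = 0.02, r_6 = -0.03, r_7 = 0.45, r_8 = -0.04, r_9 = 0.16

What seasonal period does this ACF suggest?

The largest autocorrelation is r_7 = 0.45; the remaining lags stay at or below 0.16.
The dominant spike at lag 7 indicates a seasonal period of 7.

7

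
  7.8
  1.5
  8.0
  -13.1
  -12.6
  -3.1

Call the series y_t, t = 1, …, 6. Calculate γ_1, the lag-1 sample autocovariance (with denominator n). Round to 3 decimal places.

14.716

Mean ȳ = (7.8 + 1.5 + 8.0 − 13.1 − 12.6 − 3.1)/6 = -1.9167
Σ_{t=1}^{5}(y_t−ȳ)(y_{t+1}−ȳ) = 88.2964
γ_1 = 88.2964 / 6 = 14.716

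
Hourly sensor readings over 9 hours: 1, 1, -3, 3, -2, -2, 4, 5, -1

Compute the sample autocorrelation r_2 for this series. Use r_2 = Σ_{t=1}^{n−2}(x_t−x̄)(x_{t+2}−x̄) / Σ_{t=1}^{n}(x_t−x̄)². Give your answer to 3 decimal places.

-0.347

Mean x̄ = (1 + 1 − 3 + 3 − 2 − 2 + 4 + 5 − 1)/9 = 0.6667
Σ(x_t−x̄)(x_{t+2}−x̄) = (-1.2222) + (0.7778) + (9.7778) + (-6.2222) + (-8.8889) + (-11.5556) + (-5.5556) = -22.8889
Denominator Σ(x_t−x̄)² = 66.0000
r_2 = -22.8889 / 66.0000 = -0.347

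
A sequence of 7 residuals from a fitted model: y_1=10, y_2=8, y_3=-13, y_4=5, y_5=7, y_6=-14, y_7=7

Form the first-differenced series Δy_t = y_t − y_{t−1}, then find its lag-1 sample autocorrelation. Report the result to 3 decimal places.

-0.480

First differences Δy: -2, -21, 18, 2, -21, 21
Mean of differences = -0.5000
Numerator Σ(Δy_t−Δȳ)(Δy_{t+1}−Δȳ) = -794.2500
Denominator Σ(Δy_t−Δȳ)² = 1653.5000
r_1(Δy) = -794.2500 / 1653.5000 = -0.480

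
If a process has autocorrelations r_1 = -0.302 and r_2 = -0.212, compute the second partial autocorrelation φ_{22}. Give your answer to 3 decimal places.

-0.334

φ_{22} = (r_2 − r_1²) / (1 − r_1²)
r_1² = (-0.302)² = 0.091204
Numerator = -0.212 − 0.0912 = -0.3032; denominator = 1 − 0.0912 = 0.9088
φ_{22} = -0.3032 / 0.9088 = -0.334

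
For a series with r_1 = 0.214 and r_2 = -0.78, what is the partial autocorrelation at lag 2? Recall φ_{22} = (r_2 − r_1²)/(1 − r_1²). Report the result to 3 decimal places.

-0.865

φ_{22} = (r_2 − r_1²) / (1 − r_1²)
r_1² = (0.214)² = 0.045796
Numerator = -0.78 − 0.0458 = -0.8258; denominator = 1 − 0.0458 = 0.9542
φ_{22} = -0.8258 / 0.9542 = -0.865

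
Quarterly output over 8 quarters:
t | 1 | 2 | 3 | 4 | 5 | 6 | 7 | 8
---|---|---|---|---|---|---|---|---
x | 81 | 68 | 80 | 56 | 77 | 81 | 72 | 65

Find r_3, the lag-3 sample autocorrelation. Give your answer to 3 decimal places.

-0.214

Mean x̄ = (81 + 68 + 80 + 56 + 77 + 81 + 72 + 65)/8 = 72.5000
Deviations from mean: 8.5000, -4.5000, 7.5000, -16.5000, 4.5000, 8.5000, -0.5000, -7.5000
Σ(x_t−x̄)(x_{t+3}−x̄) = (-140.2500) + (-20.2500) + (63.7500) + (8.2500) + (-33.7500) = -122.2500
Denominator Σ(x_t−x̄)² = 570.0000
r_3 = -122.2500 / 570.0000 = -0.214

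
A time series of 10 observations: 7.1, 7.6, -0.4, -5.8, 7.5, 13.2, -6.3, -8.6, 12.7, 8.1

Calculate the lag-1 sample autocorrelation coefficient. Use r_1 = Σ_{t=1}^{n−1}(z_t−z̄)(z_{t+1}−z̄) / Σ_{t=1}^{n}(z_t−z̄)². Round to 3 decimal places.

-0.015

Mean z̄ = (7.1 + 7.6 − 0.4 − 5.8 + 7.5 + 13.2 − 6.3 − 8.6 + 12.7 + 8.1)/10 = 3.5100
Numerator Σ_{t=1}^{9}(z_t−z̄)(z_{t+1}−z̄) = -8.7591
Denominator Σ(z_t−z̄)² = 589.8090
r_1 = -8.7591 / 589.8090 = -0.015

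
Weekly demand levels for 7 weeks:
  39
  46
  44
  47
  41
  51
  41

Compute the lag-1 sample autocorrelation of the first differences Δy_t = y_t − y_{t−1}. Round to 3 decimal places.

-0.672

First differences Δy: 7, -2, 3, -6, 10, -10
Mean of differences = 0.3333
Numerator Σ(Δy_t−Δȳ)(Δy_{t+1}−Δȳ) = -199.7778
Denominator Σ(Δy_t−Δȳ)² = 297.3333
r_1(Δy) = -199.7778 / 297.3333 = -0.672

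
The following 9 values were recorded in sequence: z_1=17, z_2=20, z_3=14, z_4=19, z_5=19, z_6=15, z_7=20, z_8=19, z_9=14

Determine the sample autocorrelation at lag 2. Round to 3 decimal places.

Mean z̄ = (17 + 20 + 14 + 19 + 19 + 15 + 20 + 19 + 14)/9 = 17.4444
Σ(z_t−z̄)(z_{t+2}−z̄) = (1.5309) + (3.9753) + (-5.3580) + (-3.8025) + (3.9753) + (-3.8025) + (-8.8025) = -12.2840
Denominator Σ(z_t−z̄)² = 50.2222
r_2 = -12.2840 / 50.2222 = -0.245

-0.245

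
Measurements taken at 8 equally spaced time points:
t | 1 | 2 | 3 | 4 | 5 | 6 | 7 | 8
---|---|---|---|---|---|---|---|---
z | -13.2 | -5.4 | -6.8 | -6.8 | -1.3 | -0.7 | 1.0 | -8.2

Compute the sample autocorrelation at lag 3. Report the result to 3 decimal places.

-0.111

Mean z̄ = (-13.2 − 5.4 − 6.8 − 6.8 − 1.3 − 0.7 + 1.0 − 8.2)/8 = -5.1750
Deviations from mean: -8.0250, -0.2250, -1.6250, -1.6250, 3.8750, 4.4750, 6.1750, -3.0250
Numerator Σ_{t=1}^{5}(z_t−z̄)(z_{t+3}−z̄) = -16.8594
Denominator Σ(z_t−z̄)² = 152.0550
r_3 = -16.8594 / 152.0550 = -0.111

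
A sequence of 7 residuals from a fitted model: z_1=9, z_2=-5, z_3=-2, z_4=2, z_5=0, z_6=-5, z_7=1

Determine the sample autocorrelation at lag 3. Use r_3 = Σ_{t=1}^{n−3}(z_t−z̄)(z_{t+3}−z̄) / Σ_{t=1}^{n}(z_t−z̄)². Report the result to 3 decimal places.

Mean z̄ = (9 − 5 − 2 + 2 + 0 − 5 + 1)/7 = 0.0000
Numerator Σ_{t=1}^{4}(z_t−z̄)(z_{t+3}−z̄) = 30.0000
Denominator Σ(z_t−z̄)² = 140.0000
r_3 = 30.0000 / 140.0000 = 0.214

0.214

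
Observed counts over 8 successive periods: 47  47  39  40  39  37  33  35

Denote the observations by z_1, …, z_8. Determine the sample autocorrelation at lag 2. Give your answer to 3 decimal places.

Mean z̄ = (47 + 47 + 39 + 40 + 39 + 37 + 33 + 35)/8 = 39.6250
Deviations from mean: 7.3750, 7.3750, -0.6250, 0.3750, -0.6250, -2.6250, -6.6250, -4.6250
Numerator Σ_{t=1}^{6}(z_t−z̄)(z_{t+2}−z̄) = 13.8438
Denominator Σ(z_t−z̄)² = 181.8750
r_2 = 13.8438 / 181.8750 = 0.076

0.076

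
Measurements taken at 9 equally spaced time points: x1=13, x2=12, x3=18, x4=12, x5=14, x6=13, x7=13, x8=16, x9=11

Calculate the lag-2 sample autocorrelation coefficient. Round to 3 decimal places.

Mean x̄ = (13 + 12 + 18 + 12 + 14 + 13 + 13 + 16 + 11)/9 = 13.5556
Σ(x_t−x̄)(x_{t+2}−x̄) = (-2.4691) + (2.4198) + (1.9753) + (0.8642) + (-0.2469) + (-1.3580) + (1.4198) = 2.6049
Denominator Σ(x_t−x̄)² = 38.2222
r_2 = 2.6049 / 38.2222 = 0.068

0.068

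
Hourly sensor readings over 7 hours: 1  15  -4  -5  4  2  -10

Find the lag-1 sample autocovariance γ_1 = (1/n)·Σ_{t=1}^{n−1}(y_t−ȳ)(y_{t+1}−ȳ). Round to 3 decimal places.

-8.904

Mean ȳ = (1 + 15 − 4 − 5 + 4 + 2 − 10)/7 = 0.4286
Σ_{t=1}^{6}(y_t−ȳ)(y_{t+1}−ȳ) = -62.3265
γ_1 = -62.3265 / 7 = -8.904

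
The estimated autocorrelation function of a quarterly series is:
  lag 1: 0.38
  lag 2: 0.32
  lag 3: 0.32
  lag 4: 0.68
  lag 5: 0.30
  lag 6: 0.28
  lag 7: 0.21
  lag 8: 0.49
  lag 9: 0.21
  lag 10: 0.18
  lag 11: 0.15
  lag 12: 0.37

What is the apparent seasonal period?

4

The largest autocorrelation is r_4 = 0.68, with a weaker echo at lag 8 (0.49); the remaining lags stay at or below 0.38. The elevated value at lag 1 (0.38), dropping to 0.32 at lag 2, reflects decaying short-term dependence rather than seasonality.
The dominant spike at lag 4 indicates a seasonal period of 4.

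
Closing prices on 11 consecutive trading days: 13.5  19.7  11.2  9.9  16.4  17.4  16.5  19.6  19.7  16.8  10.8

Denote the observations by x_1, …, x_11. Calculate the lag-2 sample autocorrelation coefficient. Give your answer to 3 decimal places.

-0.231

Mean x̄ = (13.5 + 19.7 + 11.2 + 9.9 + 16.4 + 17.4 + 16.5 + 19.6 + 19.7 + 16.8 + 10.8)/11 = 15.5909
Numerator Σ_{t=1}^{9}(x_t−x̄)(x_{t+2}−x̄) = -31.1665
Denominator Σ(x_t−x̄)² = 135.0491
r_2 = -31.1665 / 135.0491 = -0.231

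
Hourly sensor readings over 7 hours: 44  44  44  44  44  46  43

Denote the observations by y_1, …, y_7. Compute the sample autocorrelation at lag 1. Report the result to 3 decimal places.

-0.475

Mean ȳ = (44 + 44 + 44 + 44 + 44 + 46 + 43)/7 = 44.1429
Σ(y_t−ȳ)(y_{t+1}−ȳ) = (0.0204) + (0.0204) + (0.0204) + (0.0204) + (-0.2653) + (-2.1224) = -2.3061
Denominator Σ(y_t−ȳ)² = 4.8571
r_1 = -2.3061 / 4.8571 = -0.475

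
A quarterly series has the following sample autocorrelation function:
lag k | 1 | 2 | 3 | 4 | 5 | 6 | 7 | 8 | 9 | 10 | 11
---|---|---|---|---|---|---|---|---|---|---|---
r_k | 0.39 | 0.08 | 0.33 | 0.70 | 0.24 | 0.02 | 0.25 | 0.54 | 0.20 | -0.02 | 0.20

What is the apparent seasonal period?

The largest autocorrelation is r_4 = 0.70, with a weaker echo at lag 8 (0.54); the remaining lags stay at or below 0.39. The elevated value at lag 1 (0.39), dropping to 0.08 at lag 2, reflects decaying short-term dependence rather than seasonality.
The dominant spike at lag 4 indicates a seasonal period of 4.

4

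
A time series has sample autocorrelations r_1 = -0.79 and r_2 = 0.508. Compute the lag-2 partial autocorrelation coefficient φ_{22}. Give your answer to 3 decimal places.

φ_{22} = (r_2 − r_1²) / (1 − r_1²)
r_1² = (-0.79)² = 0.6241
Numerator = 0.508 − 0.6241 = -0.1161; denominator = 1 − 0.6241 = 0.3759
φ_{22} = -0.1161 / 0.3759 = -0.309

-0.309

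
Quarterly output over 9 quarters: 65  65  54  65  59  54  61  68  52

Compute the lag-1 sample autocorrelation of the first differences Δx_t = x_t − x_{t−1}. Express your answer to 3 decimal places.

First differences Δx: 0, -11, 11, -6, -5, 7, 7, -16
Mean of differences = -1.6250
Numerator Σ(Δx_t−Δx̄)(Δx_{t+1}−Δx̄) = -252.7656
Denominator Σ(Δx_t−Δx̄)² = 635.8750
r_1(Δx) = -252.7656 / 635.8750 = -0.398

-0.398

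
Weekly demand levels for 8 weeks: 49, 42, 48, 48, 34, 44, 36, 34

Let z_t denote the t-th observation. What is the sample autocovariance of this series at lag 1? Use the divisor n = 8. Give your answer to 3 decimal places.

0.998

Mean z̄ = (49 + 42 + 48 + 48 + 34 + 44 + 36 + 34)/8 = 41.8750
Σ_{t=1}^{7}(z_t−z̄)(z_{t+1}−z̄) = 7.9844
γ_1 = 7.9844 / 8 = 0.998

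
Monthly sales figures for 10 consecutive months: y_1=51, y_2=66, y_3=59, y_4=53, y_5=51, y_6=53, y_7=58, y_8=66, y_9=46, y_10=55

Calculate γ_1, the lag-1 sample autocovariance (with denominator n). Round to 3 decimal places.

-7.424

Mean ȳ = (51 + 66 + 59 + 53 + 51 + 53 + 58 + 66 + 46 + 55)/10 = 55.8000
Σ_{t=1}^{9}(y_t−ȳ)(y_{t+1}−ȳ) = -74.2400
γ_1 = -74.2400 / 10 = -7.424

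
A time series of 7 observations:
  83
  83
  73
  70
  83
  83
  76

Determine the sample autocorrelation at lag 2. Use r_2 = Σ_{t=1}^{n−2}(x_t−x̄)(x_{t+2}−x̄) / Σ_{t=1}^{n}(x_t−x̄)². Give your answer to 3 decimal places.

-0.714

Mean x̄ = (83 + 83 + 73 + 70 + 83 + 83 + 76)/7 = 78.7143
Σ(x_t−x̄)(x_{t+2}−x̄) = (-24.4898) + (-37.3469) + (-24.4898) + (-37.3469) + (-11.6327) = -135.3061
Denominator Σ(x_t−x̄)² = 189.4286
r_2 = -135.3061 / 189.4286 = -0.714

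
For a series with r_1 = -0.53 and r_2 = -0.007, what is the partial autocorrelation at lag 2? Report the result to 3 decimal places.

φ_{22} = (r_2 − r_1²) / (1 − r_1²)
r_1² = (-0.53)² = 0.2809
Numerator = -0.007 − 0.2809 = -0.2879; denominator = 1 − 0.2809 = 0.7191
φ_{22} = -0.2879 / 0.7191 = -0.400

-0.400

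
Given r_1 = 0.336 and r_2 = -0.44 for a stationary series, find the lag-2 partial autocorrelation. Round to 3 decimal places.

φ_{22} = (r_2 − r_1²) / (1 − r_1²)
r_1² = (0.336)² = 0.112896
Numerator = -0.44 − 0.1129 = -0.5529; denominator = 1 − 0.1129 = 0.8871
φ_{22} = -0.5529 / 0.8871 = -0.623

-0.623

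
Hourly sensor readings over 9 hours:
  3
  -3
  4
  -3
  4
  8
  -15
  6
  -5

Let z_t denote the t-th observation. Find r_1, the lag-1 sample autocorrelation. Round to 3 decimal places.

Mean z̄ = (3 − 3 + 4 − 3 + 4 + 8 − 15 + 6 − 5)/9 = -0.1111
Numerator Σ_{t=1}^{8}(z_t−z̄)(z_{t+1}−z̄) = -252.9012
Denominator Σ(z_t−z̄)² = 408.8889
r_1 = -252.9012 / 408.8889 = -0.619

-0.619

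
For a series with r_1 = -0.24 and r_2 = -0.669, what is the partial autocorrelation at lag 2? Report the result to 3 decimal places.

-0.771

φ_{22} = (r_2 − r_1²) / (1 − r_1²)
r_1² = (-0.24)² = 0.0576
Numerator = -0.669 − 0.0576 = -0.7266; denominator = 1 − 0.0576 = 0.9424
φ_{22} = -0.7266 / 0.9424 = -0.771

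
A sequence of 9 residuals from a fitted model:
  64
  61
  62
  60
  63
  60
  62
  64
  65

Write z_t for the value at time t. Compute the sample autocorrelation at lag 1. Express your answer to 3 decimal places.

Mean z̄ = (64 + 61 + 62 + 60 + 63 + 60 + 62 + 64 + 65)/9 = 62.3333
Numerator Σ_{t=1}^{8}(z_t−z̄)(z_{t+1}−z̄) = 0.5556
Denominator Σ(z_t−z̄)² = 26.0000
r_1 = 0.5556 / 26.0000 = 0.021

0.021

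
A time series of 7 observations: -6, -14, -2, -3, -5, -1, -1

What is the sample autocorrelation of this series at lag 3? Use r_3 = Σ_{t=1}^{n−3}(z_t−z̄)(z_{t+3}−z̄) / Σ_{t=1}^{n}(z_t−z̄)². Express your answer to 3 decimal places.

0.132

Mean z̄ = (-6 − 14 − 2 − 3 − 5 − 1 − 1)/7 = -4.5714
Deviations from mean: -1.4286, -9.4286, 2.5714, 1.5714, -0.4286, 3.5714, 3.5714
Numerator Σ_{t=1}^{4}(z_t−z̄)(z_{t+3}−z̄) = 16.5918
Denominator Σ(z_t−z̄)² = 125.7143
r_3 = 16.5918 / 125.7143 = 0.132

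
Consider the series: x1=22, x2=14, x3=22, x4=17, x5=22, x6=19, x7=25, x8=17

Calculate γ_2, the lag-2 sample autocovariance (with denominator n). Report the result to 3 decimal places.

Mean x̄ = (22 + 14 + 22 + 17 + 22 + 19 + 25 + 17)/8 = 19.7500
Σ_{t=1}^{6}(x_t−x̄)(x_{t+2}−x̄) = 41.8750
γ_2 = 41.8750 / 8 = 5.234

5.234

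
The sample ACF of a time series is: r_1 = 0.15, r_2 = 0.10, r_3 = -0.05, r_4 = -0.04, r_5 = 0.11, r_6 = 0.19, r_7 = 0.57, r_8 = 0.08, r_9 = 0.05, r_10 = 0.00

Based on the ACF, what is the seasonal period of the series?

7

The largest autocorrelation is r_7 = 0.57; the remaining lags stay at or below 0.19.
The dominant spike at lag 7 indicates a seasonal period of 7.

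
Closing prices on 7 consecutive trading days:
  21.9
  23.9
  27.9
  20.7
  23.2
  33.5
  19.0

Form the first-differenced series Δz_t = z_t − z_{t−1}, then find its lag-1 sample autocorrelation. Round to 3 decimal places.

First differences Δz: 2.0, 4.0, -7.2, 2.5, 10.3, -14.5
Mean of differences = -0.4833
Numerator Σ(Δz_t−Δz̄)(Δz_{t+1}−Δz̄) = -157.9936
Denominator Σ(Δz_t−Δz̄)² = 393.0283
r_1(Δz) = -157.9936 / 393.0283 = -0.402

-0.402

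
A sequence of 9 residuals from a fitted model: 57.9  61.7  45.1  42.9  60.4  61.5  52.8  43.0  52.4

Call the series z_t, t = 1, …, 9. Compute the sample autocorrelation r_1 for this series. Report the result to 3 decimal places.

0.099

Mean z̄ = (57.9 + 61.7 + 45.1 + 42.9 + 60.4 + 61.5 + 52.8 + 43.0 + 52.4)/9 = 53.0778
Numerator Σ_{t=1}^{8}(z_t−z̄)(z_{t+1}−z̄) = 48.4240
Denominator Σ(z_t−z̄)² = 491.4756
r_1 = 48.4240 / 491.4756 = 0.099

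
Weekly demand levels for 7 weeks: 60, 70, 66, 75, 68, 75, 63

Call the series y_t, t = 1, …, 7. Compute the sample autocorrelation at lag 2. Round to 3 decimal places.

0.402

Mean ȳ = (60 + 70 + 66 + 75 + 68 + 75 + 63)/7 = 68.1429
Deviations from mean: -8.1429, 1.8571, -2.1429, 6.8571, -0.1429, 6.8571, -5.1429
Numerator Σ_{t=1}^{5}(y_t−ȳ)(y_{t+2}−ȳ) = 78.2449
Denominator Σ(y_t−ȳ)² = 194.8571
r_2 = 78.2449 / 194.8571 = 0.402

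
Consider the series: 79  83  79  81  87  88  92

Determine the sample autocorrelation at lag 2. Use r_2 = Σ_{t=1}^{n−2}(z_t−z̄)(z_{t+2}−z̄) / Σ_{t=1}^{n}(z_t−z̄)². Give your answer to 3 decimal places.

0.172

Mean z̄ = (79 + 83 + 79 + 81 + 87 + 88 + 92)/7 = 84.1429
Deviations from mean: -5.1429, -1.1429, -5.1429, -3.1429, 2.8571, 3.8571, 7.8571
Σ(z_t−z̄)(z_{t+2}−z̄) = (26.4490) + (3.5918) + (-14.6939) + (-12.1224) + (22.4490) = 25.6735
Denominator Σ(z_t−z̄)² = 148.8571
r_2 = 25.6735 / 148.8571 = 0.172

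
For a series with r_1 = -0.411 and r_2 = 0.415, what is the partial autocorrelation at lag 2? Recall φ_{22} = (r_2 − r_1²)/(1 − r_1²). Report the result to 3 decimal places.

φ_{22} = (r_2 − r_1²) / (1 − r_1²)
r_1² = (-0.411)² = 0.168921
Numerator = 0.415 − 0.1689 = 0.2461; denominator = 1 − 0.1689 = 0.8311
φ_{22} = 0.2461 / 0.8311 = 0.296

0.296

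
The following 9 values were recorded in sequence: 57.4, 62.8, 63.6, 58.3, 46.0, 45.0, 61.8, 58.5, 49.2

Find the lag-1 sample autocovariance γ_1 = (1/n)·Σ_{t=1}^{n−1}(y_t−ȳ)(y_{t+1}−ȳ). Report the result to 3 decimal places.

Mean ȳ = (57.4 + 62.8 + 63.6 + 58.3 + 46.0 + 45.0 + 61.8 + 58.5 + 49.2)/9 = 55.8444
Σ_{t=1}^{8}(y_t−ȳ)(y_{t+1}−ȳ) = 99.9780
γ_1 = 99.9780 / 9 = 11.109

11.109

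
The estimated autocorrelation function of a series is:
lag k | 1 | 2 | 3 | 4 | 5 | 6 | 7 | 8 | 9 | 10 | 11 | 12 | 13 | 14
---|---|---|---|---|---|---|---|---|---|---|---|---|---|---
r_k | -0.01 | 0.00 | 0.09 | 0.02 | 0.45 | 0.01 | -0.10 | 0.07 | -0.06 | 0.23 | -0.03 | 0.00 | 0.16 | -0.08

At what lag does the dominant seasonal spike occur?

5

The largest autocorrelation is r_5 = 0.45, with a weaker echo at lag 10 (0.23); the remaining lags stay at or below 0.16.
The dominant spike at lag 5 indicates a seasonal period of 5.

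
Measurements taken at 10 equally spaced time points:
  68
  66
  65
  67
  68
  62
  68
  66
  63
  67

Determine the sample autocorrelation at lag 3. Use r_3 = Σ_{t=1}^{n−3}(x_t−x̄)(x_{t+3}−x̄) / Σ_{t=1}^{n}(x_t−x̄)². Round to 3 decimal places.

Mean x̄ = (68 + 66 + 65 + 67 + 68 + 62 + 68 + 66 + 63 + 67)/10 = 66.0000
Σ(x_t−x̄)(x_{t+3}−x̄) = (2.0000) + (0.0000) + (4.0000) + (2.0000) + (0.0000) + (12.0000) + (2.0000) = 22.0000
Denominator Σ(x_t−x̄)² = 40.0000
r_3 = 22.0000 / 40.0000 = 0.550

0.550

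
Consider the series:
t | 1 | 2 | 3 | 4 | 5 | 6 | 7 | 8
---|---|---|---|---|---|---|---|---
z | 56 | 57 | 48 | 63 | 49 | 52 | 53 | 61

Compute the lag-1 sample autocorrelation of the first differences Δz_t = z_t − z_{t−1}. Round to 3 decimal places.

First differences Δz: 1, -9, 15, -14, 3, 1, 8
Mean of differences = 0.7143
Numerator Σ(Δz_t−Δz̄)(Δz_{t+1}−Δz̄) = -382.6531
Denominator Σ(Δz_t−Δz̄)² = 573.4286
r_1(Δz) = -382.6531 / 573.4286 = -0.667

-0.667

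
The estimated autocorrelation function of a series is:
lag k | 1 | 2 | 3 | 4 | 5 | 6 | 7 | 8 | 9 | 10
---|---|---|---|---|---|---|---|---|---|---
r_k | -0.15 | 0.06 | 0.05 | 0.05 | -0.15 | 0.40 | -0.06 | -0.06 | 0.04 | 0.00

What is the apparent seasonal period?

The largest autocorrelation is r_6 = 0.40; the remaining lags stay at or below 0.06.
The dominant spike at lag 6 indicates a seasonal period of 6.

6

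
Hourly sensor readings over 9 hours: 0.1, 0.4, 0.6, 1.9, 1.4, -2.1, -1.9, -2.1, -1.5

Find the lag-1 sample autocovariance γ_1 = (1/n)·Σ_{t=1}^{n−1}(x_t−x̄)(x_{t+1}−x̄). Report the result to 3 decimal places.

Mean x̄ = (0.1 + 0.4 + 0.6 + 1.9 + 1.4 − 2.1 − 1.9 − 2.1 − 1.5)/9 = -0.3556
Σ_{t=1}^{8}(x_t−x̄)(x_{t+1}−x̄) = 11.5036
γ_1 = 11.5036 / 9 = 1.278

1.278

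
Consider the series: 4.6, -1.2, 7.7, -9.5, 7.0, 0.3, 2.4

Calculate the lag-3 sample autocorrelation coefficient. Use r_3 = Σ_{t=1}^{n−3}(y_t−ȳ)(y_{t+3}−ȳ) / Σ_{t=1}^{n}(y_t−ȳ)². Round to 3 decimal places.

Mean ȳ = (4.6 − 1.2 + 7.7 − 9.5 + 7.0 + 0.3 + 2.4)/7 = 1.6143
Σ(y_t−ȳ)(y_{t+3}−ȳ) = (-33.1841) + (-15.1569) + (-7.9984) + (-8.7327) = -65.0720
Denominator Σ(y_t−ȳ)² = 208.7486
r_3 = -65.0720 / 208.7486 = -0.312

-0.312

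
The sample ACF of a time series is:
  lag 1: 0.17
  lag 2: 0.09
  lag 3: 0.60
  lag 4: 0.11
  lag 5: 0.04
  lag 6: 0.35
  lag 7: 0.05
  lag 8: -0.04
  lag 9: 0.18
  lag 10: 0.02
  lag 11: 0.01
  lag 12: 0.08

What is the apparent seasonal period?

3

The largest autocorrelation is r_3 = 0.60, with weaker echoes at lags 6 (0.35) and 9 (0.18); the remaining lags stay at or below 0.17.
The dominant spike at lag 3 indicates a seasonal period of 3.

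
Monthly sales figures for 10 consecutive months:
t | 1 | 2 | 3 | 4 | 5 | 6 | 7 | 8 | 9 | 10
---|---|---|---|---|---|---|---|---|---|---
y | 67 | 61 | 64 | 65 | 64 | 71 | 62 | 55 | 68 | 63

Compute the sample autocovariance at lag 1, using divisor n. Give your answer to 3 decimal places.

-4.500

Mean ȳ = (67 + 61 + 64 + 65 + 64 + 71 + 62 + 55 + 68 + 63)/10 = 64.0000
Σ_{t=1}^{9}(y_t−ȳ)(y_{t+1}−ȳ) = -45.0000
γ_1 = -45.0000 / 10 = -4.500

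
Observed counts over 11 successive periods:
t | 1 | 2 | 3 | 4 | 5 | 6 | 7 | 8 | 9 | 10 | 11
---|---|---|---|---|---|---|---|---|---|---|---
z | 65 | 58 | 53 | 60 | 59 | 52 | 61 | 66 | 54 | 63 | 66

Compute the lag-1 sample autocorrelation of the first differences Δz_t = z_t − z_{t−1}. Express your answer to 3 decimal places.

-0.311

First differences Δz: -7, -5, 7, -1, -7, 9, 5, -12, 9, 3
Mean of differences = 0.1000
Numerator Σ(Δz_t−Δz̄)(Δz_{t+1}−Δz̄) = -159.5100
Denominator Σ(Δz_t−Δz̄)² = 512.9000
r_1(Δz) = -159.5100 / 512.9000 = -0.311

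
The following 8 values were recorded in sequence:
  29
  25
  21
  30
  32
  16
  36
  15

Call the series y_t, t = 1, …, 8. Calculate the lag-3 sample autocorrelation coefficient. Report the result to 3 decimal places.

Mean ȳ = (29 + 25 + 21 + 30 + 32 + 16 + 36 + 15)/8 = 25.5000
Deviations from mean: 3.5000, -0.5000, -4.5000, 4.5000, 6.5000, -9.5000, 10.5000, -10.5000
Numerator Σ_{t=1}^{5}(y_t−ȳ)(y_{t+3}−ȳ) = 34.2500
Denominator Σ(y_t−ȳ)² = 406.0000
r_3 = 34.2500 / 406.0000 = 0.084

0.084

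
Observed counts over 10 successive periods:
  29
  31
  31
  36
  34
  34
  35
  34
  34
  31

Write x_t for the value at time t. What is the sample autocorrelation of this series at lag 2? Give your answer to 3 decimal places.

0.147

Mean x̄ = (29 + 31 + 31 + 36 + 34 + 34 + 35 + 34 + 34 + 31)/10 = 32.9000
Numerator Σ_{t=1}^{8}(x_t−x̄)(x_{t+2}−x̄) = 6.5800
Denominator Σ(x_t−x̄)² = 44.9000
r_2 = 6.5800 / 44.9000 = 0.147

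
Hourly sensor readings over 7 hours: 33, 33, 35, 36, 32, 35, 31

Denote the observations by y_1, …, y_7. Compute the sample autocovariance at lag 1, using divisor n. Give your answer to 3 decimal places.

-0.965

Mean ȳ = (33 + 33 + 35 + 36 + 32 + 35 + 31)/7 = 33.5714
Σ_{t=1}^{6}(y_t−ȳ)(y_{t+1}−ȳ) = -6.7551
γ_1 = -6.7551 / 7 = -0.965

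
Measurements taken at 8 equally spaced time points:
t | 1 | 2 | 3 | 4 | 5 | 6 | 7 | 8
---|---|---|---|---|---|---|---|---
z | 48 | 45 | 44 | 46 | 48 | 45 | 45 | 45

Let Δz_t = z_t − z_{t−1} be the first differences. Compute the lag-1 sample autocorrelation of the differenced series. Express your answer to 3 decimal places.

First differences Δz: -3, -1, 2, 2, -3, 0, 0
Mean of differences = -0.4286
Numerator Σ(Δz_t−Δz̄)(Δz_{t+1}−Δz̄) = -1.1837
Denominator Σ(Δz_t−Δz̄)² = 25.7143
r_1(Δz) = -1.1837 / 25.7143 = -0.046

-0.046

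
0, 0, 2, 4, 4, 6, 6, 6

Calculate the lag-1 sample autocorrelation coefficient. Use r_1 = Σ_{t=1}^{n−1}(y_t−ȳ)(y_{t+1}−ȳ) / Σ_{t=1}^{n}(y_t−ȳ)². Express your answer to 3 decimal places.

0.668

Mean ȳ = (0 + 0 + 2 + 4 + 4 + 6 + 6 + 6)/8 = 3.5000
Deviations from mean: -3.5000, -3.5000, -1.5000, 0.5000, 0.5000, 2.5000, 2.5000, 2.5000
Numerator Σ_{t=1}^{7}(y_t−ȳ)(y_{t+1}−ȳ) = 30.7500
Denominator Σ(y_t−ȳ)² = 46.0000
r_1 = 30.7500 / 46.0000 = 0.668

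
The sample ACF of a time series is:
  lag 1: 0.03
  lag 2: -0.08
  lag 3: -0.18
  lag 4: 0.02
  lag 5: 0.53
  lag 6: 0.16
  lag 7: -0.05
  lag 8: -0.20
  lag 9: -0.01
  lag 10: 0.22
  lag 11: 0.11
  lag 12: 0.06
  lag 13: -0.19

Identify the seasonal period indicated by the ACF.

The largest autocorrelation is r_5 = 0.53, with a weaker echo at lag 10 (0.22); the remaining lags stay at or below 0.16.
The dominant spike at lag 5 indicates a seasonal period of 5.

5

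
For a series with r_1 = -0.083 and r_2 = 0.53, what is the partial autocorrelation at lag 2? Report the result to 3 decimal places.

φ_{22} = (r_2 − r_1²) / (1 − r_1²)
r_1² = (-0.083)² = 0.006889
Numerator = 0.53 − 0.0069 = 0.5231; denominator = 1 − 0.0069 = 0.9931
φ_{22} = 0.5231 / 0.9931 = 0.527

0.527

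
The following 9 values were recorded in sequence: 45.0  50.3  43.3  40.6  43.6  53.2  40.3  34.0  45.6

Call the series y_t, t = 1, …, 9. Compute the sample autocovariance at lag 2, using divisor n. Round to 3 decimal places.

-16.617

Mean ȳ = (45.0 + 50.3 + 43.3 + 40.6 + 43.6 + 53.2 + 40.3 + 34.0 + 45.6)/9 = 43.9889
Σ_{t=1}^{7}(y_t−ȳ)(y_{t+2}−ȳ) = -149.5491
γ_2 = -149.5491 / 9 = -16.617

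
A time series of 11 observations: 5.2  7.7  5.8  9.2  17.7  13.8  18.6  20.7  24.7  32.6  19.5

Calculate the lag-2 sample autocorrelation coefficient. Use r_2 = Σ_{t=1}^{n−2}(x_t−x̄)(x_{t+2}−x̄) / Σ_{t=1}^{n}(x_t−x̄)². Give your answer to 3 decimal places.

0.393

Mean x̄ = (5.2 + 7.7 + 5.8 + 9.2 + 17.7 + 13.8 + 18.6 + 20.7 + 24.7 + 32.6 + 19.5)/11 = 15.9545
Numerator Σ_{t=1}^{9}(x_t−x̄)(x_{t+2}−x̄) = 289.3177
Denominator Σ(x_t−x̄)² = 735.8673
r_2 = 289.3177 / 735.8673 = 0.393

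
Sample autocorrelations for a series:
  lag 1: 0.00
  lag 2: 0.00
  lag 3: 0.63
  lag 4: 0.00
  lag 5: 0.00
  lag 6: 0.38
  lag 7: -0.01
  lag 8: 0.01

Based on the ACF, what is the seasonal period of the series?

The largest autocorrelation is r_3 = 0.63, with a weaker echo at lag 6 (0.38); the remaining lags stay at or below 0.01.
The dominant spike at lag 3 indicates a seasonal period of 3.

3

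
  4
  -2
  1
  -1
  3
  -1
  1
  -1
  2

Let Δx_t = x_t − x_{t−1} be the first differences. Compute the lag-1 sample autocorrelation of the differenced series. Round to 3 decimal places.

First differences Δx: -6, 3, -2, 4, -4, 2, -2, 3
Mean of differences = -0.2500
Numerator Σ(Δx_t−Δx̄)(Δx_{t+1}−Δx̄) = -65.8125
Denominator Σ(Δx_t−Δx̄)² = 97.5000
r_1(Δx) = -65.8125 / 97.5000 = -0.675

-0.675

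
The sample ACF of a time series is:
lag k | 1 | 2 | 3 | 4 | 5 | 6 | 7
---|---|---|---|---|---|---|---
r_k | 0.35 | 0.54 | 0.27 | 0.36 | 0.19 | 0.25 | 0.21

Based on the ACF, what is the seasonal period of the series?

2

The largest autocorrelation is r_2 = 0.54, with a weaker echo at lag 4 (0.36); the remaining lags stay at or below 0.35.
The dominant spike at lag 2 indicates a seasonal period of 2.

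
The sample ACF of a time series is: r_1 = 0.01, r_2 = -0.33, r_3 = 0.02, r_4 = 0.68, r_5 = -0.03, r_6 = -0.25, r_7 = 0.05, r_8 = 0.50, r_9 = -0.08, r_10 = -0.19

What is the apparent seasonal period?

The largest autocorrelation is r_4 = 0.68, with a weaker echo at lag 8 (0.50); the remaining lags stay at or below 0.05.
The dominant spike at lag 4 indicates a seasonal period of 4.

4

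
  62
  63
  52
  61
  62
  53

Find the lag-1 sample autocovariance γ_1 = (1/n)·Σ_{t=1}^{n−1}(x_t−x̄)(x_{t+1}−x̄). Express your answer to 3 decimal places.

-6.949

Mean x̄ = (62 + 63 + 52 + 61 + 62 + 53)/6 = 58.8333
Σ_{t=1}^{5}(x_t−x̄)(x_{t+1}−x̄) = -41.6944
γ_1 = -41.6944 / 6 = -6.949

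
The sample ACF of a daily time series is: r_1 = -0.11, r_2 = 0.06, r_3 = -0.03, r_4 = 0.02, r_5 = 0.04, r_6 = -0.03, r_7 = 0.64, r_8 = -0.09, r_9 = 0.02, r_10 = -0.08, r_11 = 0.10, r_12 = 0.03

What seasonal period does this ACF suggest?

The largest autocorrelation is r_7 = 0.64; the remaining lags stay at or below 0.10.
The dominant spike at lag 7 indicates a seasonal period of 7.

7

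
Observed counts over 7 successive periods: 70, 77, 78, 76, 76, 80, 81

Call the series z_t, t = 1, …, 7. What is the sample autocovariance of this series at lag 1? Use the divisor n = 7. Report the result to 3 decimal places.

1.324

Mean z̄ = (70 + 77 + 78 + 76 + 76 + 80 + 81)/7 = 76.8571
Σ_{t=1}^{6}(z_t−z̄)(z_{t+1}−z̄) = 9.2653
γ_1 = 9.2653 / 7 = 1.324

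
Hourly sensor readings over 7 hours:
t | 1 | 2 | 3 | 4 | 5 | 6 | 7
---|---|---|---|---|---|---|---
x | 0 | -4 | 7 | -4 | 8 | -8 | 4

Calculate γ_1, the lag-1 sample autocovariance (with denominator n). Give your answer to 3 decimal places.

Mean x̄ = (0 − 4 + 7 − 4 + 8 − 8 + 4)/7 = 0.4286
Deviations: -0.4286, -4.4286, 6.5714, -4.4286, 7.5714, -8.4286, 3.5714
Σ_{t=1}^{6}(x_t−x̄)(x_{t+1}−x̄) = -183.7551
γ_1 = -183.7551 / 7 = -26.251

-26.251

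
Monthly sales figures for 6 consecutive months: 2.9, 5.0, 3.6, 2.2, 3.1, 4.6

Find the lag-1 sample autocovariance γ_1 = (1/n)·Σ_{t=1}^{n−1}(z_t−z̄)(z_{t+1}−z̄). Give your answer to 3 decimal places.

-0.133

Mean z̄ = (2.9 + 5.0 + 3.6 + 2.2 + 3.1 + 4.6)/6 = 3.5667
Deviations: -0.6667, 1.4333, 0.0333, -1.3667, -0.4667, 1.0333
Σ_{t=1}^{5}(z_t−z̄)(z_{t+1}−z̄) = -0.7978
γ_1 = -0.7978 / 6 = -0.133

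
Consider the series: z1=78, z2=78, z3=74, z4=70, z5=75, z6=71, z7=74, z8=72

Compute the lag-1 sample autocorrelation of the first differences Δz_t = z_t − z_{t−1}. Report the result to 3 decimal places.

First differences Δz: 0, -4, -4, 5, -4, 3, -2
Mean of differences = -0.8571
Numerator Σ(Δz_t−Δz̄)(Δz_{t+1}−Δz̄) = -46.1633
Denominator Σ(Δz_t−Δz̄)² = 80.8571
r_1(Δz) = -46.1633 / 80.8571 = -0.571

-0.571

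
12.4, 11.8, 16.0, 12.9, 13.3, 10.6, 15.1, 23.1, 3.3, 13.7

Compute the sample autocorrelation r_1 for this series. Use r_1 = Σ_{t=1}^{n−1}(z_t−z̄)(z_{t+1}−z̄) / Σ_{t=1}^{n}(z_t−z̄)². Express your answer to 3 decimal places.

-0.428

Mean z̄ = (12.4 + 11.8 + 16.0 + 12.9 + 13.3 + 10.6 + 15.1 + 23.1 + 3.3 + 13.7)/10 = 13.2200
Numerator Σ_{t=1}^{9}(z_t−z̄)(z_{t+1}−z̄) = -93.0304
Denominator Σ(z_t−z̄)² = 217.1760
r_1 = -93.0304 / 217.1760 = -0.428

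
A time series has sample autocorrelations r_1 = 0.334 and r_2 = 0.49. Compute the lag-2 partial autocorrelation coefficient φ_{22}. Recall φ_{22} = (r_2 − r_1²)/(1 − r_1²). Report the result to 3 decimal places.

0.426

φ_{22} = (r_2 − r_1²) / (1 − r_1²)
r_1² = (0.334)² = 0.111556
Numerator = 0.49 − 0.1116 = 0.3784; denominator = 1 − 0.1116 = 0.8884
φ_{22} = 0.3784 / 0.8884 = 0.426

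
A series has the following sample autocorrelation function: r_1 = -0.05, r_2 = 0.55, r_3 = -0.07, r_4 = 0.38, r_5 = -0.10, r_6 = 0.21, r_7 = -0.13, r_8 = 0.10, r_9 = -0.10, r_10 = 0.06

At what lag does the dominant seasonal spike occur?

The largest autocorrelation is r_2 = 0.55, with weaker echoes at lags 4 (0.38) and 6 (0.21); the remaining lags stay at or below 0.10.
The dominant spike at lag 2 indicates a seasonal period of 2.

2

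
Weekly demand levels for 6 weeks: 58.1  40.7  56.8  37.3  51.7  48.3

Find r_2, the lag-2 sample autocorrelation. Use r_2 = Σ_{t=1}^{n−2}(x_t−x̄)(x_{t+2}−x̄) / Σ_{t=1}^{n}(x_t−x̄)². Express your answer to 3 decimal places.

0.551

Mean x̄ = (58.1 + 40.7 + 56.8 + 37.3 + 51.7 + 48.3)/6 = 48.8167
Deviations from mean: 9.2833, -8.1167, 7.9833, -11.5167, 2.8833, -0.5167
Σ(x_t−x̄)(x_{t+2}−x̄) = (74.1119) + (93.4769) + (23.0186) + (5.9503) = 196.5578
Denominator Σ(x_t−x̄)² = 357.0083
r_2 = 196.5578 / 357.0083 = 0.551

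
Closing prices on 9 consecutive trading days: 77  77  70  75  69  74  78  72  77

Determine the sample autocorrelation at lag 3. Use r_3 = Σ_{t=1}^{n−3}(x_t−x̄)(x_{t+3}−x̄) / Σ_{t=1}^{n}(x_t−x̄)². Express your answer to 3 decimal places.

0.034

Mean x̄ = (77 + 77 + 70 + 75 + 69 + 74 + 78 + 72 + 77)/9 = 74.3333
Numerator Σ_{t=1}^{6}(x_t−x̄)(x_{t+3}−x̄) = 3.0000
Denominator Σ(x_t−x̄)² = 88.0000
r_3 = 3.0000 / 88.0000 = 0.034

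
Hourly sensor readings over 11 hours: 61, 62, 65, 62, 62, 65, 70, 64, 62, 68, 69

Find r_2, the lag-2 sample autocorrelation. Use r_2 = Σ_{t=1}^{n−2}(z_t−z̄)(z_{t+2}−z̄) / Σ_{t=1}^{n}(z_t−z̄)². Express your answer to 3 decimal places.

-0.384

Mean z̄ = (61 + 62 + 65 + 62 + 62 + 65 + 70 + 64 + 62 + 68 + 69)/11 = 64.5455
Numerator Σ_{t=1}^{9}(z_t−z̄)(z_{t+2}−z̄) = -38.6860
Denominator Σ(z_t−z̄)² = 100.7273
r_2 = -38.6860 / 100.7273 = -0.384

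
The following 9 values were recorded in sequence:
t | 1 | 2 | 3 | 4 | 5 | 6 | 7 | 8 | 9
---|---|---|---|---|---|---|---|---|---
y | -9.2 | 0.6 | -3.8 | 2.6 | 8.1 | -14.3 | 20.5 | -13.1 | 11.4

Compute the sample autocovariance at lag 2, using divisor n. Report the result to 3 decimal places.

61.263

Mean ȳ = (-9.2 + 0.6 − 3.8 + 2.6 + 8.1 − 14.3 + 20.5 − 13.1 + 11.4)/9 = 0.3111
Σ_{t=1}^{7}(y_t−ȳ)(y_{t+2}−ȳ) = 551.3709
γ_2 = 551.3709 / 9 = 61.263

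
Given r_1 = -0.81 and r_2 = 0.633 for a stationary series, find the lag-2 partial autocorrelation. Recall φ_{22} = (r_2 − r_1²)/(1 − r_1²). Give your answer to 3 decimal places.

φ_{22} = (r_2 − r_1²) / (1 − r_1²)
r_1² = (-0.81)² = 0.6561
Numerator = 0.633 − 0.6561 = -0.0231; denominator = 1 − 0.6561 = 0.3439
φ_{22} = -0.0231 / 0.3439 = -0.067

-0.067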